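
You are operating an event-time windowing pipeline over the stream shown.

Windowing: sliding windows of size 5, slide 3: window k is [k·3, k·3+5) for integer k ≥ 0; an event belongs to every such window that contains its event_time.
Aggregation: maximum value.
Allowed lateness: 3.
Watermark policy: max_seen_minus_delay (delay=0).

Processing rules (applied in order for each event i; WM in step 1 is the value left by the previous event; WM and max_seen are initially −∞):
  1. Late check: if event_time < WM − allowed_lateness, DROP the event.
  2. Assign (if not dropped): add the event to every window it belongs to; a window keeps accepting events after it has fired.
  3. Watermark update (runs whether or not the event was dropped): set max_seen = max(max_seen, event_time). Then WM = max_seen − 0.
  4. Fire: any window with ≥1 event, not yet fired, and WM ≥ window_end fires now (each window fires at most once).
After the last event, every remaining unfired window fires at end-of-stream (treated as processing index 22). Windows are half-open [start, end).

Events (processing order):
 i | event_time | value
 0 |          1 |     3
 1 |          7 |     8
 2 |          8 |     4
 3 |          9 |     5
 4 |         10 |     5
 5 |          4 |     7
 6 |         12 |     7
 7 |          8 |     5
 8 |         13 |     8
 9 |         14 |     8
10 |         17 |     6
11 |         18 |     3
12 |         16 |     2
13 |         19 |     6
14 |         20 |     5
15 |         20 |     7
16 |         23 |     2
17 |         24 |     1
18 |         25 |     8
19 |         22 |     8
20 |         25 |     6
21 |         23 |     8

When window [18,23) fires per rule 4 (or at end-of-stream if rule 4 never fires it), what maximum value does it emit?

i=0 t=1 v=3: → [0,5); WM=1
i=1 t=7 v=8: → [6,11),[3,8); WM=7; [0,5) fires=3
i=2 t=8 v=4: → [6,11); WM=8; [3,8) fires=8
i=3 t=9 v=5: → [9,14),[6,11); WM=9
i=4 t=10 v=5: → [9,14),[6,11); WM=10
i=5 t=4 v=7: DROP (t<10-3); WM=10
i=6 t=12 v=7: → [12,17),[9,14); WM=12; [6,11) fires=8
i=7 t=8 v=5: DROP (t<12-3); WM=12
i=8 t=13 v=8: → [12,17),[9,14); WM=13
i=9 t=14 v=8: → [12,17); WM=14; [9,14) fires=8
i=10 t=17 v=6: → [15,20); WM=17; [12,17) fires=8
i=11 t=18 v=3: → [18,23),[15,20); WM=18
i=12 t=16 v=2: → [15,20),[12,17); WM=18
i=13 t=19 v=6: → [18,23),[15,20); WM=19
i=14 t=20 v=5: → [18,23); WM=20; [15,20) fires=6
i=15 t=20 v=7: → [18,23); WM=20
i=16 t=23 v=2: → [21,26); WM=23; [18,23) fires=7
i=17 t=24 v=1: → [24,29),[21,26); WM=24
i=18 t=25 v=8: → [24,29),[21,26); WM=25
i=19 t=22 v=8: → [21,26),[18,23); WM=25
i=20 t=25 v=6: → [24,29),[21,26); WM=25
i=21 t=23 v=8: → [21,26); WM=25

7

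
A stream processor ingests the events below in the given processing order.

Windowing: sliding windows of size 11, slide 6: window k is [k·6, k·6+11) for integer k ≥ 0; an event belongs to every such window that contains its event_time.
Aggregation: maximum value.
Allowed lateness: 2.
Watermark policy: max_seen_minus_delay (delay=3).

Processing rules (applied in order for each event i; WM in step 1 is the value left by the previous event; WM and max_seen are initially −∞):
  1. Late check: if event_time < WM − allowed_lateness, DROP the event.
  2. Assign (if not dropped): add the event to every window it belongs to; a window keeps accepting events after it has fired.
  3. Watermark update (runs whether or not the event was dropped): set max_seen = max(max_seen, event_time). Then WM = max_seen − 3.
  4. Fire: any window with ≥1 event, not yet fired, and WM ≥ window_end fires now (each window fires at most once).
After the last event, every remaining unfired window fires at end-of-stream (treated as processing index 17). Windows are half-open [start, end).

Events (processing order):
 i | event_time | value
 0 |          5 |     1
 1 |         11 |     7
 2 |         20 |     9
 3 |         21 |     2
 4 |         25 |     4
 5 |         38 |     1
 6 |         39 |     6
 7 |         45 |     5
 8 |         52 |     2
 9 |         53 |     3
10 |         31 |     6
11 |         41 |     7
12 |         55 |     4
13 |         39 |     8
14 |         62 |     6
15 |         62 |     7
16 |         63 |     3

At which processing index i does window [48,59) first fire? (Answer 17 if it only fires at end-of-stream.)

i=0 t=5 v=1: → [0,11); WM=2
i=1 t=11 v=7: → [6,17); WM=8
i=2 t=20 v=9: → [18,29),[12,23); WM=17; [0,11) fires=1 [6,17) fires=7
i=3 t=21 v=2: → [18,29),[12,23); WM=18
i=4 t=25 v=4: → [24,35),[18,29); WM=22
i=5 t=38 v=1: → [36,47),[30,41); WM=35; [12,23) fires=9 [18,29) fires=9 [24,35) fires=4
i=6 t=39 v=6: → [36,47),[30,41); WM=36
i=7 t=45 v=5: → [42,53),[36,47); WM=42; [30,41) fires=6
i=8 t=52 v=2: → [48,59),[42,53); WM=49; [36,47) fires=6
i=9 t=53 v=3: → [48,59); WM=50
i=10 t=31 v=6: DROP (t<50-2); WM=50
i=11 t=41 v=7: DROP (t<50-2); WM=50
i=12 t=55 v=4: → [54,65),[48,59); WM=52
i=13 t=39 v=8: DROP (t<52-2); WM=52
i=14 t=62 v=6: → [60,71),[54,65); WM=59; [42,53) fires=5 [48,59) fires=4
i=15 t=62 v=7: → [60,71),[54,65); WM=59
i=16 t=63 v=3: → [60,71),[54,65); WM=60

14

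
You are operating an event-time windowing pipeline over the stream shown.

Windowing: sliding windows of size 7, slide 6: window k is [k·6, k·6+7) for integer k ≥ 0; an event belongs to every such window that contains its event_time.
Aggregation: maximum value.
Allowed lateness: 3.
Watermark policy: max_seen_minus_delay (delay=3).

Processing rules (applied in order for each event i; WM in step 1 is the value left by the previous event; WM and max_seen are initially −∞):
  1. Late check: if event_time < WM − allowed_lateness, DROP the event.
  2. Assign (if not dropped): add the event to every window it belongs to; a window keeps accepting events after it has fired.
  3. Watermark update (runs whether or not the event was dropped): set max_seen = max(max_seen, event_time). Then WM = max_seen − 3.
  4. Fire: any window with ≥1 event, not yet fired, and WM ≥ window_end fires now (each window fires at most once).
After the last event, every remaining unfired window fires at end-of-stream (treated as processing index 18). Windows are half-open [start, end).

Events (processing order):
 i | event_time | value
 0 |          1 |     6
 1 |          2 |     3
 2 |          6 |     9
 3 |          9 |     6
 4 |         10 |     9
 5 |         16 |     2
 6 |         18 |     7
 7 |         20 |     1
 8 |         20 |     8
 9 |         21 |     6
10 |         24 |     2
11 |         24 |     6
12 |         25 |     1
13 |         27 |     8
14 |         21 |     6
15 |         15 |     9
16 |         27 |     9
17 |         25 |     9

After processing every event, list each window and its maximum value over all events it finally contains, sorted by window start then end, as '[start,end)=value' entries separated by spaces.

[0,7)=9 [6,13)=9 [12,19)=7 [18,25)=8 [24,31)=9

i=0 t=1 v=6: → [0,7); WM=-2
i=1 t=2 v=3: → [0,7); WM=-1
i=2 t=6 v=9: → [6,13),[0,7); WM=3
i=3 t=9 v=6: → [6,13); WM=6
i=4 t=10 v=9: → [6,13); WM=7; [0,7) fires=9
i=5 t=16 v=2: → [12,19); WM=13; [6,13) fires=9
i=6 t=18 v=7: → [18,25),[12,19); WM=15
i=7 t=20 v=1: → [18,25); WM=17
i=8 t=20 v=8: → [18,25); WM=17
i=9 t=21 v=6: → [18,25); WM=18
i=10 t=24 v=2: → [24,31),[18,25); WM=21; [12,19) fires=7
i=11 t=24 v=6: → [24,31),[18,25); WM=21
i=12 t=25 v=1: → [24,31); WM=22
i=13 t=27 v=8: → [24,31); WM=24
i=14 t=21 v=6: → [18,25); WM=24
i=15 t=15 v=9: DROP (t<24-3); WM=24
i=16 t=27 v=9: → [24,31); WM=24
i=17 t=25 v=9: → [24,31); WM=24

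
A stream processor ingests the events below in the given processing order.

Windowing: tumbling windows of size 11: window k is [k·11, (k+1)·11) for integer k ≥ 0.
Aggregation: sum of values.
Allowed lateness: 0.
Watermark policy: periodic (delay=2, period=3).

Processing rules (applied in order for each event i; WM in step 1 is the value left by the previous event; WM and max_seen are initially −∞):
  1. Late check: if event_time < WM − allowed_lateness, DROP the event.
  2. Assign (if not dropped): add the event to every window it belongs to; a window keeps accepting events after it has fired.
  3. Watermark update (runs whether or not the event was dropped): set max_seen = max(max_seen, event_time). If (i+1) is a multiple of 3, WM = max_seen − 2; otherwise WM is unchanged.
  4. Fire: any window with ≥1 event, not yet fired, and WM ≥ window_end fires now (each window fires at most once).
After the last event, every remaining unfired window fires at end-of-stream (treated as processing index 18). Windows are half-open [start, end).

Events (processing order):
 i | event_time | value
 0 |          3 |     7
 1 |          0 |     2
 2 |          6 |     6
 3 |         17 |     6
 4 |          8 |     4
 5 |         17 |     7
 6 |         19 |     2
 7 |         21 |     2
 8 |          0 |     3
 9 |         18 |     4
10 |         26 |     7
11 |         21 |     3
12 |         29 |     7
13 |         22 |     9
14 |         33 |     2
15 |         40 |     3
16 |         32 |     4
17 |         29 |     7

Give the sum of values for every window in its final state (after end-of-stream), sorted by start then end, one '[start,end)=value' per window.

i=0 t=3 v=7: → [0,11); WM=−∞
i=1 t=0 v=2: → [0,11); WM=−∞
i=2 t=6 v=6: → [0,11); WM=4
i=3 t=17 v=6: → [11,22); WM=4
i=4 t=8 v=4: → [0,11); WM=4
i=5 t=17 v=7: → [11,22); WM=15; [0,11) fires=19
i=6 t=19 v=2: → [11,22); WM=15
i=7 t=21 v=2: → [11,22); WM=15
i=8 t=0 v=3: DROP (t<15-0); WM=19
i=9 t=18 v=4: DROP (t<19-0); WM=19
i=10 t=26 v=7: → [22,33); WM=19
i=11 t=21 v=3: → [11,22); WM=24; [11,22) fires=20
i=12 t=29 v=7: → [22,33); WM=24
i=13 t=22 v=9: DROP (t<24-0); WM=24
i=14 t=33 v=2: → [33,44); WM=31
i=15 t=40 v=3: → [33,44); WM=31
i=16 t=32 v=4: → [22,33); WM=31
i=17 t=29 v=7: DROP (t<31-0); WM=38; [22,33) fires=18

[0,11)=19 [11,22)=20 [22,33)=18 [33,44)=5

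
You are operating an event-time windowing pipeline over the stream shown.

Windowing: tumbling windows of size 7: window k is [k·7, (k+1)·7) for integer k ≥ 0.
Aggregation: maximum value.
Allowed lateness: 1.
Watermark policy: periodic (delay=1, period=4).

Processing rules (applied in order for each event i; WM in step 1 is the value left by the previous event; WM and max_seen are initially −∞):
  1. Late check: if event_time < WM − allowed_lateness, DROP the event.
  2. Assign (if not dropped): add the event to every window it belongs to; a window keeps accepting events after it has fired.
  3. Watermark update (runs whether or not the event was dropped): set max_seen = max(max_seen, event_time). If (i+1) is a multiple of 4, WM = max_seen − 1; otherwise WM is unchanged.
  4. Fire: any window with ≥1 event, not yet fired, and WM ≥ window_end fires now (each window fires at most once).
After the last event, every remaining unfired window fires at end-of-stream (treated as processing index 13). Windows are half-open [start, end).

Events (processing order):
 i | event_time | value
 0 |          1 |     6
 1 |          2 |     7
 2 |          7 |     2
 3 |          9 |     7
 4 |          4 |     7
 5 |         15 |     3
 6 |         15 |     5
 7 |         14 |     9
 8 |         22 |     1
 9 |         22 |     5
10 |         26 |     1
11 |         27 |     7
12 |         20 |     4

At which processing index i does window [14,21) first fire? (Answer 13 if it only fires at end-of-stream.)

11

i=0 t=1 v=6: → [0,7); WM=−∞
i=1 t=2 v=7: → [0,7); WM=−∞
i=2 t=7 v=2: → [7,14); WM=−∞
i=3 t=9 v=7: → [7,14); WM=8; [0,7) fires=7
i=4 t=4 v=7: DROP (t<8-1); WM=8
i=5 t=15 v=3: → [14,21); WM=8
i=6 t=15 v=5: → [14,21); WM=8
i=7 t=14 v=9: → [14,21); WM=14; [7,14) fires=7
i=8 t=22 v=1: → [21,28); WM=14
i=9 t=22 v=5: → [21,28); WM=14
i=10 t=26 v=1: → [21,28); WM=14
i=11 t=27 v=7: → [21,28); WM=26; [14,21) fires=9
i=12 t=20 v=4: DROP (t<26-1); WM=26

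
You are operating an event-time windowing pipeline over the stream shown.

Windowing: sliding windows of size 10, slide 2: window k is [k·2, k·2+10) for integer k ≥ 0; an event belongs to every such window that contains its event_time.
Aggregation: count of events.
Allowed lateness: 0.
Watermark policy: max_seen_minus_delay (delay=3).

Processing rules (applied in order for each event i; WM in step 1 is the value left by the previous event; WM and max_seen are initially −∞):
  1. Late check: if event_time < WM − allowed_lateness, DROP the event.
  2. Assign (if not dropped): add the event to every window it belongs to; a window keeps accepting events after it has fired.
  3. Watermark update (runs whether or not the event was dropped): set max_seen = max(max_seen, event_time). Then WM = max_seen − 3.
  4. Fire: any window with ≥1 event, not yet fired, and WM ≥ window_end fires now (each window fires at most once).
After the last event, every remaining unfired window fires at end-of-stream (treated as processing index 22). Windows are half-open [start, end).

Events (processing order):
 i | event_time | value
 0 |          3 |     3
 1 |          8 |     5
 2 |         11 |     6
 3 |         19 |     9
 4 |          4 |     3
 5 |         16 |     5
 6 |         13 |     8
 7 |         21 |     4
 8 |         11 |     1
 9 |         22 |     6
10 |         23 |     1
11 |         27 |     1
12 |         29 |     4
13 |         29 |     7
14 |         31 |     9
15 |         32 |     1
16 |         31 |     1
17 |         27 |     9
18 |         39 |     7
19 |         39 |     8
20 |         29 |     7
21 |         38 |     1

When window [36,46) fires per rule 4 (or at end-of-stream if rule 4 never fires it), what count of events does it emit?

3

i=0 t=3 v=3: → [2,12),[0,10); WM=0
i=1 t=8 v=5: → [8,18),[6,16),[4,14),[2,12),[0,10); WM=5
i=2 t=11 v=6: → [10,20),[8,18),[6,16),[4,14),[2,12); WM=8
i=3 t=19 v=9: → [18,28),[16,26),[14,24),[12,22),[10,20); WM=16; [0,10) fires=2 [2,12) fires=3 [4,14) fires=2 [6,16) fires=2
i=4 t=4 v=3: DROP (t<16-0); WM=16
i=5 t=16 v=5: → [16,26),[14,24),[12,22),[10,20),[8,18); WM=16
i=6 t=13 v=8: DROP (t<16-0); WM=16
i=7 t=21 v=4: → [20,30),[18,28),[16,26),[14,24),[12,22); WM=18; [8,18) fires=3
i=8 t=11 v=1: DROP (t<18-0); WM=18
i=9 t=22 v=6: → [22,32),[20,30),[18,28),[16,26),[14,24); WM=19
i=10 t=23 v=1: → [22,32),[20,30),[18,28),[16,26),[14,24); WM=20; [10,20) fires=3
i=11 t=27 v=1: → [26,36),[24,34),[22,32),[20,30),[18,28); WM=24; [12,22) fires=3 [14,24) fires=5
i=12 t=29 v=4: → [28,38),[26,36),[24,34),[22,32),[20,30); WM=26; [16,26) fires=5
i=13 t=29 v=7: → [28,38),[26,36),[24,34),[22,32),[20,30); WM=26
i=14 t=31 v=9: → [30,40),[28,38),[26,36),[24,34),[22,32); WM=28; [18,28) fires=5
i=15 t=32 v=1: → [32,42),[30,40),[28,38),[26,36),[24,34); WM=29
i=16 t=31 v=1: → [30,40),[28,38),[26,36),[24,34),[22,32); WM=29
i=17 t=27 v=9: DROP (t<29-0); WM=29
i=18 t=39 v=7: → [38,48),[36,46),[34,44),[32,42),[30,40); WM=36; [20,30) fires=6 [22,32) fires=7 [24,34) fires=6 [26,36) fires=6
i=19 t=39 v=8: → [38,48),[36,46),[34,44),[32,42),[30,40); WM=36
i=20 t=29 v=7: DROP (t<36-0); WM=36
i=21 t=38 v=1: → [38,48),[36,46),[34,44),[32,42),[30,40); WM=36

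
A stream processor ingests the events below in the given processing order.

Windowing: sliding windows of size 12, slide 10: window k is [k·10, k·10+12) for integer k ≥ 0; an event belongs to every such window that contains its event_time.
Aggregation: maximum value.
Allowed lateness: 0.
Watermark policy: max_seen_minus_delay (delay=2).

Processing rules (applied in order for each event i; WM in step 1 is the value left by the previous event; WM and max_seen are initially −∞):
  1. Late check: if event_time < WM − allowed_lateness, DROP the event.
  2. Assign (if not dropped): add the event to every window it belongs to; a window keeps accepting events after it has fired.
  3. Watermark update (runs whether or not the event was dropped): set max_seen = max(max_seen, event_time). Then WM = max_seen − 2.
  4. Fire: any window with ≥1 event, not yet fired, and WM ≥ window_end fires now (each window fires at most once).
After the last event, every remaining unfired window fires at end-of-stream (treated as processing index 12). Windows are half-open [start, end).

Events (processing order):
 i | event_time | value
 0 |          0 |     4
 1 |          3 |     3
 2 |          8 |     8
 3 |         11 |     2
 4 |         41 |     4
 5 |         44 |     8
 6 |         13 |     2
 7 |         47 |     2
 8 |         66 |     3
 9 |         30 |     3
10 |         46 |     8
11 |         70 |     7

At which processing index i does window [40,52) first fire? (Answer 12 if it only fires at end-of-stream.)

8

i=0 t=0 v=4: → [0,12); WM=-2
i=1 t=3 v=3: → [0,12); WM=1
i=2 t=8 v=8: → [0,12); WM=6
i=3 t=11 v=2: → [10,22),[0,12); WM=9
i=4 t=41 v=4: → [40,52),[30,42); WM=39; [0,12) fires=8 [10,22) fires=2
i=5 t=44 v=8: → [40,52); WM=42; [30,42) fires=4
i=6 t=13 v=2: DROP (t<42-0); WM=42
i=7 t=47 v=2: → [40,52); WM=45
i=8 t=66 v=3: → [60,72); WM=64; [40,52) fires=8
i=9 t=30 v=3: DROP (t<64-0); WM=64
i=10 t=46 v=8: DROP (t<64-0); WM=64
i=11 t=70 v=7: → [70,82),[60,72); WM=68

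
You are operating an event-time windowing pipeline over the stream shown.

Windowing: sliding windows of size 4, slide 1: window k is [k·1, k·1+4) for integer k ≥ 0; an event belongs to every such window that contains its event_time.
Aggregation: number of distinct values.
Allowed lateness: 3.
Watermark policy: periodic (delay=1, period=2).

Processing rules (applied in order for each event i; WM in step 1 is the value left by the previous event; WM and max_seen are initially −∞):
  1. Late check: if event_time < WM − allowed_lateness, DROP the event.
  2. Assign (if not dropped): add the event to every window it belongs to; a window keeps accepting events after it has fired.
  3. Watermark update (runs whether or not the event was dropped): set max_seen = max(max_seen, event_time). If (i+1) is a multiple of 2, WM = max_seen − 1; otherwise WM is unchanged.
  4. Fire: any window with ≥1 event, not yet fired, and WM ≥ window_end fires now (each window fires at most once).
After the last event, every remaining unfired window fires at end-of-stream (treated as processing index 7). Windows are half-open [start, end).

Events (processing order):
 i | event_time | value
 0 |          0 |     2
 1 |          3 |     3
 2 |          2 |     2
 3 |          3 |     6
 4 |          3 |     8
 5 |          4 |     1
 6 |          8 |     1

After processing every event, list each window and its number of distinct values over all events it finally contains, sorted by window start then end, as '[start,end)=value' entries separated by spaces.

[0,4)=4 [1,5)=5 [2,6)=5 [3,7)=4 [4,8)=1 [5,9)=1 [6,10)=1 [7,11)=1 [8,12)=1

i=0 t=0 v=2: → [0,4); WM=−∞
i=1 t=3 v=3: → [3,7),[2,6),[1,5),[0,4); WM=2
i=2 t=2 v=2: → [2,6),[1,5),[0,4); WM=2
i=3 t=3 v=6: → [3,7),[2,6),[1,5),[0,4); WM=2
i=4 t=3 v=8: → [3,7),[2,6),[1,5),[0,4); WM=2
i=5 t=4 v=1: → [4,8),[3,7),[2,6),[1,5); WM=3
i=6 t=8 v=1: → [8,12),[7,11),[6,10),[5,9); WM=3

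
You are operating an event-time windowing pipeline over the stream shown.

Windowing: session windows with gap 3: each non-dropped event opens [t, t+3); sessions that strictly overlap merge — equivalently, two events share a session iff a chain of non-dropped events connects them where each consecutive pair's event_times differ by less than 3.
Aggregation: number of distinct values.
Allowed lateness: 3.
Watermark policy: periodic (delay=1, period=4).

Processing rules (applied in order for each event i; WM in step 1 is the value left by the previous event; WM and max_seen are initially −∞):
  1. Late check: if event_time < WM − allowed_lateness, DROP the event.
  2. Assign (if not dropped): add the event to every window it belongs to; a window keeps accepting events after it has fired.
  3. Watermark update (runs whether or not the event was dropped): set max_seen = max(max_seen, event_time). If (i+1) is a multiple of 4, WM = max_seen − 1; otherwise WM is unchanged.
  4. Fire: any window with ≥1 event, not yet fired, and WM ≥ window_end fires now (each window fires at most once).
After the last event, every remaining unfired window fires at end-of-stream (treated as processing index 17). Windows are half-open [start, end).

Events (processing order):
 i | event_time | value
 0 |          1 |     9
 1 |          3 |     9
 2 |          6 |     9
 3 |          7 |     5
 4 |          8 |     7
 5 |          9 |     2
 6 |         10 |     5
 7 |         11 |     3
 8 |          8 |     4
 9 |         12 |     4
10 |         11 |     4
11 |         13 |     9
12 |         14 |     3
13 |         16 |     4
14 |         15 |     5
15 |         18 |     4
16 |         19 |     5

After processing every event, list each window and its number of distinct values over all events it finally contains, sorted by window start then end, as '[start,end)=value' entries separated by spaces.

[1,6)=1 [6,22)=6

i=0 t=1 v=9: → [1,4); WM=−∞
i=1 t=3 v=9: → [1,6); WM=−∞
i=2 t=6 v=9: → [6,9); WM=−∞
i=3 t=7 v=5: → [6,10); WM=6
i=4 t=8 v=7: → [6,11); WM=6
i=5 t=9 v=2: → [6,12); WM=6
i=6 t=10 v=5: → [6,13); WM=6
i=7 t=11 v=3: → [6,14); WM=10
i=8 t=8 v=4: → [6,14); WM=10
i=9 t=12 v=4: → [6,15); WM=10
i=10 t=11 v=4: → [6,15); WM=10
i=11 t=13 v=9: → [6,16); WM=12
i=12 t=14 v=3: → [6,17); WM=12
i=13 t=16 v=4: → [6,19); WM=12
i=14 t=15 v=5: → [6,19); WM=12
i=15 t=18 v=4: → [6,21); WM=17
i=16 t=19 v=5: → [6,22); WM=17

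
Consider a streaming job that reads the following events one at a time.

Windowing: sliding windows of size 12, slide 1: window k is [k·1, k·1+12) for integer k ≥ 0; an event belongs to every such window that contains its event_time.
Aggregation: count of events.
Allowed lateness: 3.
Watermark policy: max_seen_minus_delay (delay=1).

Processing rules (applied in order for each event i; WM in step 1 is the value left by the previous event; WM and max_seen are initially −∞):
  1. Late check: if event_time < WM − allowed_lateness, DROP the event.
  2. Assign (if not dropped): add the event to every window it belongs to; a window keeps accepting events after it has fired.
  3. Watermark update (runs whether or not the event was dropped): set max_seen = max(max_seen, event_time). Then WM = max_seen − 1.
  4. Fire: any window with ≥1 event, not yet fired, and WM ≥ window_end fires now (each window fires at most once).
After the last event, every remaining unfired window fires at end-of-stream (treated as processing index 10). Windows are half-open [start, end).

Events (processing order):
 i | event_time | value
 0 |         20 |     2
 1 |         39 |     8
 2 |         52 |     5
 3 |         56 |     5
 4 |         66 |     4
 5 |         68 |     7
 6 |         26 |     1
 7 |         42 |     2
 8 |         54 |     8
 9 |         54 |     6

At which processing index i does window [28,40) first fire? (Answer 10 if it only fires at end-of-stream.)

2

i=0 t=20 v=2: → [20,32),[19,31),[18,30),[17,29),[16,28),[15,27),[14,26),[13,25),[12,24),[11,23),[10,22),[9,21); WM=19
i=1 t=39 v=8: → [39,51),[38,50),[37,49),[36,48),[35,47),[34,46),[33,45),[32,44),[31,43),[30,42),[29,41),[28,40); WM=38; [9,21) fires=1 [10,22) fires=1 [11,23) fires=1 [12,24) fires=1 [13,25) fires=1 [14,26) fires=1 [15,27) fires=1 [16,28) fires=1 [17,29) fires=1 [18,30) fires=1 [19,31) fires=1 [20,32) fires=1
i=2 t=52 v=5: → [52,64),[51,63),[50,62),[49,61),[48,60),[47,59),[46,58),[45,57),[44,56),[43,55),[42,54),[41,53); WM=51; [28,40) fires=1 [29,41) fires=1 [30,42) fires=1 [31,43) fires=1 [32,44) fires=1 [33,45) fires=1 [34,46) fires=1 [35,47) fires=1 [36,48) fires=1 [37,49) fires=1 [38,50) fires=1 [39,51) fires=1
i=3 t=56 v=5: → [56,68),[55,67),[54,66),[53,65),[52,64),[51,63),[50,62),[49,61),[48,60),[47,59),[46,58),[45,57); WM=55; [41,53) fires=1 [42,54) fires=1 [43,55) fires=1
i=4 t=66 v=4: → [66,78),[65,77),[64,76),[63,75),[62,74),[61,73),[60,72),[59,71),[58,70),[57,69),[56,68),[55,67); WM=65; [44,56) fires=1 [45,57) fires=2 [46,58) fires=2 [47,59) fires=2 [48,60) fires=2 [49,61) fires=2 [50,62) fires=2 [51,63) fires=2 [52,64) fires=2 [53,65) fires=1
i=5 t=68 v=7: → [68,80),[67,79),[66,78),[65,77),[64,76),[63,75),[62,74),[61,73),[60,72),[59,71),[58,70),[57,69); WM=67; [54,66) fires=1 [55,67) fires=2
i=6 t=26 v=1: DROP (t<67-3); WM=67
i=7 t=42 v=2: DROP (t<67-3); WM=67
i=8 t=54 v=8: DROP (t<67-3); WM=67
i=9 t=54 v=6: DROP (t<67-3); WM=67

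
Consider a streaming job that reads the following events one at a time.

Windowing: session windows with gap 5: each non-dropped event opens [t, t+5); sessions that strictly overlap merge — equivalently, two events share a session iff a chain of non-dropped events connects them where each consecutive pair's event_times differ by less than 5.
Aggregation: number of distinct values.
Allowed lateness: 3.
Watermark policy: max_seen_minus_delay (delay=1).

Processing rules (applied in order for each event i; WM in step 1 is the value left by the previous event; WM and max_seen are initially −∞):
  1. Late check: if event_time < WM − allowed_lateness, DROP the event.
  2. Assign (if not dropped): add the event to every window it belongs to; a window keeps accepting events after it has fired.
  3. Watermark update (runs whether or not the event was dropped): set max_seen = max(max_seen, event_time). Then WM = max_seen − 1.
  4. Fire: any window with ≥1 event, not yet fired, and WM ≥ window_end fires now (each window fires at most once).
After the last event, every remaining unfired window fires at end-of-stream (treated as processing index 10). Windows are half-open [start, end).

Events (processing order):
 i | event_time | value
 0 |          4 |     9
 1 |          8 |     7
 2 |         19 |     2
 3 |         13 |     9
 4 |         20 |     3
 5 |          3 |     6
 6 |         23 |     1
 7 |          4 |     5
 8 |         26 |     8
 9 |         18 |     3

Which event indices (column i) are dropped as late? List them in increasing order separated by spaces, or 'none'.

i=0 t=4 v=9: → [4,9); WM=3
i=1 t=8 v=7: → [4,13); WM=7
i=2 t=19 v=2: → [19,24); WM=18
i=3 t=13 v=9: DROP (t<18-3); WM=18
i=4 t=20 v=3: → [19,25); WM=19
i=5 t=3 v=6: DROP (t<19-3); WM=19
i=6 t=23 v=1: → [19,28); WM=22
i=7 t=4 v=5: DROP (t<22-3); WM=22
i=8 t=26 v=8: → [19,31); WM=25
i=9 t=18 v=3: DROP (t<25-3); WM=25

3 5 7 9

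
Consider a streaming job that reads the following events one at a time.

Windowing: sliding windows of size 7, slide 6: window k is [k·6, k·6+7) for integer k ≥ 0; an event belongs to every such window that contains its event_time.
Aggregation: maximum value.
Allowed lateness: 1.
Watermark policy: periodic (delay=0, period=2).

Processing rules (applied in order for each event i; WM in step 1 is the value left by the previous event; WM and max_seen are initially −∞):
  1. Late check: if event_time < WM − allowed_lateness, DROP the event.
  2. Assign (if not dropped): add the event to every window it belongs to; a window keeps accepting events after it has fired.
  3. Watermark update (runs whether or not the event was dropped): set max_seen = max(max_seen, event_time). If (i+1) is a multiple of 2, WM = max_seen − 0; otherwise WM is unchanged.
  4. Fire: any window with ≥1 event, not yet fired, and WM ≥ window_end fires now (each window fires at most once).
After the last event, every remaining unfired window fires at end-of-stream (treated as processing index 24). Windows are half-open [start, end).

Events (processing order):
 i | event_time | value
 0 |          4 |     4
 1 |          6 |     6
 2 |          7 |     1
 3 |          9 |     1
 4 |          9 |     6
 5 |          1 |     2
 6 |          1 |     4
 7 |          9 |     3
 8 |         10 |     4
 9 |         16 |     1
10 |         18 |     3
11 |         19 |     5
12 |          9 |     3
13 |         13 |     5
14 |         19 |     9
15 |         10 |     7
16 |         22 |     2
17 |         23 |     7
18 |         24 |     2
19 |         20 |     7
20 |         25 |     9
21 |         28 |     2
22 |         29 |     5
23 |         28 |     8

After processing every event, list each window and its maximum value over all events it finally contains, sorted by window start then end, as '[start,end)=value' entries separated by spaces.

i=0 t=4 v=4: → [0,7); WM=−∞
i=1 t=6 v=6: → [6,13),[0,7); WM=6
i=2 t=7 v=1: → [6,13); WM=6
i=3 t=9 v=1: → [6,13); WM=9; [0,7) fires=6
i=4 t=9 v=6: → [6,13); WM=9
i=5 t=1 v=2: DROP (t<9-1); WM=9
i=6 t=1 v=4: DROP (t<9-1); WM=9
i=7 t=9 v=3: → [6,13); WM=9
i=8 t=10 v=4: → [6,13); WM=9
i=9 t=16 v=1: → [12,19); WM=16; [6,13) fires=6
i=10 t=18 v=3: → [18,25),[12,19); WM=16
i=11 t=19 v=5: → [18,25); WM=19; [12,19) fires=3
i=12 t=9 v=3: DROP (t<19-1); WM=19
i=13 t=13 v=5: DROP (t<19-1); WM=19
i=14 t=19 v=9: → [18,25); WM=19
i=15 t=10 v=7: DROP (t<19-1); WM=19
i=16 t=22 v=2: → [18,25); WM=19
i=17 t=23 v=7: → [18,25); WM=23
i=18 t=24 v=2: → [24,31),[18,25); WM=23
i=19 t=20 v=7: DROP (t<23-1); WM=24
i=20 t=25 v=9: → [24,31); WM=24
i=21 t=28 v=2: → [24,31); WM=28; [18,25) fires=9
i=22 t=29 v=5: → [24,31); WM=28
i=23 t=28 v=8: → [24,31); WM=29

[0,7)=6 [6,13)=6 [12,19)=3 [18,25)=9 [24,31)=9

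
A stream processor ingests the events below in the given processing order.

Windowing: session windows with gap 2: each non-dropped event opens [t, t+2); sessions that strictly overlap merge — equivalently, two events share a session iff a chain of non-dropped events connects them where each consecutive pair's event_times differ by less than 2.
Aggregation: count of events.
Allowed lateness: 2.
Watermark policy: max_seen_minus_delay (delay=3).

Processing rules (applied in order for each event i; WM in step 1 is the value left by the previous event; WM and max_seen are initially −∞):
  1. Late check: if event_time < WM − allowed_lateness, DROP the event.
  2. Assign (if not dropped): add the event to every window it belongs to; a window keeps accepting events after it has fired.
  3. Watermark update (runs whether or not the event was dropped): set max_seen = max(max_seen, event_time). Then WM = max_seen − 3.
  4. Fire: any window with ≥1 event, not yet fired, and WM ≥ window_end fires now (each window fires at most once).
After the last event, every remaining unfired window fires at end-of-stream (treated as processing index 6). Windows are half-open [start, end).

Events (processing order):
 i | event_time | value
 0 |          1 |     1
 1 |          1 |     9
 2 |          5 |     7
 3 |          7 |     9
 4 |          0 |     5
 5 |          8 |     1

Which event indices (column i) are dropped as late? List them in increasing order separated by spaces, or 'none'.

i=0 t=1 v=1: → [1,3); WM=-2
i=1 t=1 v=9: → [1,3); WM=-2
i=2 t=5 v=7: → [5,7); WM=2
i=3 t=7 v=9: → [7,9); WM=4
i=4 t=0 v=5: DROP (t<4-2); WM=4
i=5 t=8 v=1: → [7,10); WM=5

4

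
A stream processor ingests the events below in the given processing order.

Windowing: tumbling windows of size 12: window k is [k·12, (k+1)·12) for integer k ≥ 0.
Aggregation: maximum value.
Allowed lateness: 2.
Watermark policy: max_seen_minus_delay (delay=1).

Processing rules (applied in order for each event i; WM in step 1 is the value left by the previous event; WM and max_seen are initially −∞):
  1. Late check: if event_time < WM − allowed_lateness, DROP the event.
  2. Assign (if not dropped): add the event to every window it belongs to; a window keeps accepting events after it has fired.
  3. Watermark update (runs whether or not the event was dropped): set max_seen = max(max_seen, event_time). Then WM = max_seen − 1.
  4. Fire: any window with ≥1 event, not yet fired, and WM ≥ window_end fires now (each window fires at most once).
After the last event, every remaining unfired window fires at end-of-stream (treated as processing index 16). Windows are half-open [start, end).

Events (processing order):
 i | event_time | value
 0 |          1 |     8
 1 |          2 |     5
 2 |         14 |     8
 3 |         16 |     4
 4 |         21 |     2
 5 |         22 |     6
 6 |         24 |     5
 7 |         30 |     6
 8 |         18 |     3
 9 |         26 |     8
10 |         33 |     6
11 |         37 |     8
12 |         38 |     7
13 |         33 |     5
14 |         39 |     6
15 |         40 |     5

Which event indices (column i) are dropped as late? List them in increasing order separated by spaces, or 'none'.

i=0 t=1 v=8: → [0,12); WM=0
i=1 t=2 v=5: → [0,12); WM=1
i=2 t=14 v=8: → [12,24); WM=13; [0,12) fires=8
i=3 t=16 v=4: → [12,24); WM=15
i=4 t=21 v=2: → [12,24); WM=20
i=5 t=22 v=6: → [12,24); WM=21
i=6 t=24 v=5: → [24,36); WM=23
i=7 t=30 v=6: → [24,36); WM=29; [12,24) fires=8
i=8 t=18 v=3: DROP (t<29-2); WM=29
i=9 t=26 v=8: DROP (t<29-2); WM=29
i=10 t=33 v=6: → [24,36); WM=32
i=11 t=37 v=8: → [36,48); WM=36; [24,36) fires=6
i=12 t=38 v=7: → [36,48); WM=37
i=13 t=33 v=5: DROP (t<37-2); WM=37
i=14 t=39 v=6: → [36,48); WM=38
i=15 t=40 v=5: → [36,48); WM=39

8 9 13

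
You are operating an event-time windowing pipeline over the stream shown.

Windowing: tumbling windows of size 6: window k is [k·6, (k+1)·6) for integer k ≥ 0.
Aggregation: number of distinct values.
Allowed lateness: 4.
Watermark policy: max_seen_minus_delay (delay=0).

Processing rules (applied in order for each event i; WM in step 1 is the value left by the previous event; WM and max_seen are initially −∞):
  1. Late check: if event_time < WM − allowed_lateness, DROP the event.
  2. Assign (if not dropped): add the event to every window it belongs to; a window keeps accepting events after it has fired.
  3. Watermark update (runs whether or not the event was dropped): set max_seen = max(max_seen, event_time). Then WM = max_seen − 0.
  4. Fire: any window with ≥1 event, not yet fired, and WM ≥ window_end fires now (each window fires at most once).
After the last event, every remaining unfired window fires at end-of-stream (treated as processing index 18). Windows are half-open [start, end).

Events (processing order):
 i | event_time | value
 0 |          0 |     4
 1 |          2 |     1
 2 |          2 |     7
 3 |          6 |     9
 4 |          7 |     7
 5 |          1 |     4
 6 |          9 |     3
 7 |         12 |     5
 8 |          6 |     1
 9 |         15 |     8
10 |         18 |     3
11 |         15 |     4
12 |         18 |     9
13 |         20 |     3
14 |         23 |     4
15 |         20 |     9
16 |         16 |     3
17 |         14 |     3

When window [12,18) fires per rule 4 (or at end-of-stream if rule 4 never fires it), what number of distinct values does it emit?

2

i=0 t=0 v=4: → [0,6); WM=0
i=1 t=2 v=1: → [0,6); WM=2
i=2 t=2 v=7: → [0,6); WM=2
i=3 t=6 v=9: → [6,12); WM=6; [0,6) fires=3
i=4 t=7 v=7: → [6,12); WM=7
i=5 t=1 v=4: DROP (t<7-4); WM=7
i=6 t=9 v=3: → [6,12); WM=9
i=7 t=12 v=5: → [12,18); WM=12; [6,12) fires=3
i=8 t=6 v=1: DROP (t<12-4); WM=12
i=9 t=15 v=8: → [12,18); WM=15
i=10 t=18 v=3: → [18,24); WM=18; [12,18) fires=2
i=11 t=15 v=4: → [12,18); WM=18
i=12 t=18 v=9: → [18,24); WM=18
i=13 t=20 v=3: → [18,24); WM=20
i=14 t=23 v=4: → [18,24); WM=23
i=15 t=20 v=9: → [18,24); WM=23
i=16 t=16 v=3: DROP (t<23-4); WM=23
i=17 t=14 v=3: DROP (t<23-4); WM=23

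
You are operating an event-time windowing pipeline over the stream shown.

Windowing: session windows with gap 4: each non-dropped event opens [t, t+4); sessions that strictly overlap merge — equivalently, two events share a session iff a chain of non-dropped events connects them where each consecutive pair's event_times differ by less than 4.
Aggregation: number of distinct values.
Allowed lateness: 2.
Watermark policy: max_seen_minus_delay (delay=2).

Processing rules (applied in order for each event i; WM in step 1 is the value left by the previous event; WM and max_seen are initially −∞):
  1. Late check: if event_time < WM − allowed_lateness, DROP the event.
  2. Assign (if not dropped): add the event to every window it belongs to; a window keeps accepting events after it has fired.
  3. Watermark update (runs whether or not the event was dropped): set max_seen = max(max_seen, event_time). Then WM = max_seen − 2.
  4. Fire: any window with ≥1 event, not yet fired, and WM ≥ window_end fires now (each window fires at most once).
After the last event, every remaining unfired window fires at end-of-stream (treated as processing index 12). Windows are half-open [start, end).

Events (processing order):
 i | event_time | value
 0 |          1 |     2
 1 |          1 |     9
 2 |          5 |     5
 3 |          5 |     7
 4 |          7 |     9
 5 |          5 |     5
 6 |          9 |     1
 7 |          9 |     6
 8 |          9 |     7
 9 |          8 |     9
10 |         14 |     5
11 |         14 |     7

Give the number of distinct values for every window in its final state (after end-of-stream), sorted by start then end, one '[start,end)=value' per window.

i=0 t=1 v=2: → [1,5); WM=-1
i=1 t=1 v=9: → [1,5); WM=-1
i=2 t=5 v=5: → [5,9); WM=3
i=3 t=5 v=7: → [5,9); WM=3
i=4 t=7 v=9: → [5,11); WM=5
i=5 t=5 v=5: → [5,11); WM=5
i=6 t=9 v=1: → [5,13); WM=7
i=7 t=9 v=6: → [5,13); WM=7
i=8 t=9 v=7: → [5,13); WM=7
i=9 t=8 v=9: → [5,13); WM=7
i=10 t=14 v=5: → [14,18); WM=12
i=11 t=14 v=7: → [14,18); WM=12

[1,5)=2 [5,13)=5 [14,18)=2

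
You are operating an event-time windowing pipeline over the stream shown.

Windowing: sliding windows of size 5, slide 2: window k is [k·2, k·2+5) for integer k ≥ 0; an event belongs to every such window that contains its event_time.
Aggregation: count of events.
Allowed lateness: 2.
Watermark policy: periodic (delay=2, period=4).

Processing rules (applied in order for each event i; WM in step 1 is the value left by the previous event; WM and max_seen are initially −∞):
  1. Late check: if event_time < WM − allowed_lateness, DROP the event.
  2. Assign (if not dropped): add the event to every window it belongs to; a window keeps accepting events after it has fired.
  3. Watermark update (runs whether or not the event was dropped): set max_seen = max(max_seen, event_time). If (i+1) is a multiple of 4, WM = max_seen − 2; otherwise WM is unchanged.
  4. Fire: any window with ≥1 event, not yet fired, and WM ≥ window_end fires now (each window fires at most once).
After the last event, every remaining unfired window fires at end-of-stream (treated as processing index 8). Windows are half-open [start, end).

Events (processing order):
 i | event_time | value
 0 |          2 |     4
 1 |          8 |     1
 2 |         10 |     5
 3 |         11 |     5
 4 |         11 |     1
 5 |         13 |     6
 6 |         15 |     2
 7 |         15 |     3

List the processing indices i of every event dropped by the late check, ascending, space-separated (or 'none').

none

i=0 t=2 v=4: → [2,7),[0,5); WM=−∞
i=1 t=8 v=1: → [8,13),[6,11),[4,9); WM=−∞
i=2 t=10 v=5: → [10,15),[8,13),[6,11); WM=−∞
i=3 t=11 v=5: → [10,15),[8,13); WM=9; [0,5) fires=1 [2,7) fires=1 [4,9) fires=1
i=4 t=11 v=1: → [10,15),[8,13); WM=9
i=5 t=13 v=6: → [12,17),[10,15); WM=9
i=6 t=15 v=2: → [14,19),[12,17); WM=9
i=7 t=15 v=3: → [14,19),[12,17); WM=13; [6,11) fires=2 [8,13) fires=4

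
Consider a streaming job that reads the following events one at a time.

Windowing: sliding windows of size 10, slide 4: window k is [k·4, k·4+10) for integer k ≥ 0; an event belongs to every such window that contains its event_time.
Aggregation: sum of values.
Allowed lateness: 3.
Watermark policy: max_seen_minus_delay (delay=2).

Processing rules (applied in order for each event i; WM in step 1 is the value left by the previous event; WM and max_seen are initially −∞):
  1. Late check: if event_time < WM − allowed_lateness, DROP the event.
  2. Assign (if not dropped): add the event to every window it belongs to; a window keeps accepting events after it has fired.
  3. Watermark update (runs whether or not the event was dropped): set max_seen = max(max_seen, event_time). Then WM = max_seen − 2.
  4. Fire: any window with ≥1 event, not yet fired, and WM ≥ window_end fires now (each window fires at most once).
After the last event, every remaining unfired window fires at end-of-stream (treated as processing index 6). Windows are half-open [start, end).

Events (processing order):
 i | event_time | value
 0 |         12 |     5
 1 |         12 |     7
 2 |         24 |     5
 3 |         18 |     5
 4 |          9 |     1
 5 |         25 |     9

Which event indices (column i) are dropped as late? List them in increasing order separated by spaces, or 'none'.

i=0 t=12 v=5: → [12,22),[8,18),[4,14); WM=10
i=1 t=12 v=7: → [12,22),[8,18),[4,14); WM=10
i=2 t=24 v=5: → [24,34),[20,30),[16,26); WM=22; [4,14) fires=12 [8,18) fires=12 [12,22) fires=12
i=3 t=18 v=5: DROP (t<22-3); WM=22
i=4 t=9 v=1: DROP (t<22-3); WM=22
i=5 t=25 v=9: → [24,34),[20,30),[16,26); WM=23

3 4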